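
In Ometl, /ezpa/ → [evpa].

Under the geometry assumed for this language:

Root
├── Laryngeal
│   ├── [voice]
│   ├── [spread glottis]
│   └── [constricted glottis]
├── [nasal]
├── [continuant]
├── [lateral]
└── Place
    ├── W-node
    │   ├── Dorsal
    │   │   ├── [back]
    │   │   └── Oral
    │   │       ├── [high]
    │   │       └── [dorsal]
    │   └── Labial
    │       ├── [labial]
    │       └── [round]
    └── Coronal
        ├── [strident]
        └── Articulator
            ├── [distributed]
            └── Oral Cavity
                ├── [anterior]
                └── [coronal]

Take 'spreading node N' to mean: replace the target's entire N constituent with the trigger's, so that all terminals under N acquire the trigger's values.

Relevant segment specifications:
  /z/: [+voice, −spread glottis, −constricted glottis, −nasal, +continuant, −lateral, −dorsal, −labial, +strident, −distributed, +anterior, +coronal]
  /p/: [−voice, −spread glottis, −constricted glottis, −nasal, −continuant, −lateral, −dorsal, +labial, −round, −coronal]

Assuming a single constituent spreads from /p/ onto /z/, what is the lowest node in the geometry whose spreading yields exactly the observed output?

Place

/z/ and [v] differ in [labial], [round], [coronal], [anterior], [distributed], [strident]; every other specified feature is identical.
The smallest constituent containing every changed terminal is Place — each of its daughters lacks at least one of the affected features.
Spreading Place from /p/ overwrites each of those terminals with /p/'s values, yielding exactly [v].
Had Root spread, [continuant], [voice] would have taken /p/'s values; they stay as in /z/, confirming the spreading constituent is exactly Place.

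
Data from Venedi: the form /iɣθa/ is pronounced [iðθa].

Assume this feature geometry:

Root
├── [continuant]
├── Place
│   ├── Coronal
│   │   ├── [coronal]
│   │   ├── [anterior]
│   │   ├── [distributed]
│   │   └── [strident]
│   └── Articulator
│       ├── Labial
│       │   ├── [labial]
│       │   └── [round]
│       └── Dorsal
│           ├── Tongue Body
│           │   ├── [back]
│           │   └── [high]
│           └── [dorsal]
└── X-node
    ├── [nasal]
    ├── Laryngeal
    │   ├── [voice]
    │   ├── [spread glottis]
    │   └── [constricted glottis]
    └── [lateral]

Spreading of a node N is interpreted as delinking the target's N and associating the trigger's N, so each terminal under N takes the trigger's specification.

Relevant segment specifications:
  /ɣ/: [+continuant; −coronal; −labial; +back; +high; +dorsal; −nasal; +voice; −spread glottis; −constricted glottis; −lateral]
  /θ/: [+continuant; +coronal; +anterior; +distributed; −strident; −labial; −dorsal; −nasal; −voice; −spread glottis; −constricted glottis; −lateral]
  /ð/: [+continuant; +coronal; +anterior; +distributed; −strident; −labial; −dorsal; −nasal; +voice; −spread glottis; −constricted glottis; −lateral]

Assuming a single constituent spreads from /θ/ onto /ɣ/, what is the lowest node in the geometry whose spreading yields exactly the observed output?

Place

Comparing /ɣ/ with its surface form [ð], the features that change are [coronal], [anterior], [distributed], [strident], [dorsal], [high], [back].
In this geometry the lowest node dominating all of them is Place: every daughter of Place dominates only a proper subset, so no lower node suffices.
If Place spreads, every terminal under it takes /θ/'s value, producing [ð] as observed.
[voice] — on which /θ/ differs from /ɣ/ — is unchanged, so Root cannot have spread; the constituent is no larger than Place.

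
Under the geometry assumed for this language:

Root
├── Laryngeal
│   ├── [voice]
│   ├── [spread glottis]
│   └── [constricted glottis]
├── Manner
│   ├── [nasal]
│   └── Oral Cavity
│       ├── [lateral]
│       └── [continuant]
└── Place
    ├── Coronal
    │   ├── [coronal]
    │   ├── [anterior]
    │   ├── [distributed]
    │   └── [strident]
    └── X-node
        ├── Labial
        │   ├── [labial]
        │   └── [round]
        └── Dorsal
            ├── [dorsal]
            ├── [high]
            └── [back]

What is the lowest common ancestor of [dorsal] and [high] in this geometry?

[dorsal]: Root → Place → X-node → Dorsal → [dorsal].
[high]: Root → Place → X-node → Dorsal → [high].
Dorsal is the lowest common ancestor — every listed feature sits under it, and no single subconstituent of Dorsal covers them all.

Dorsal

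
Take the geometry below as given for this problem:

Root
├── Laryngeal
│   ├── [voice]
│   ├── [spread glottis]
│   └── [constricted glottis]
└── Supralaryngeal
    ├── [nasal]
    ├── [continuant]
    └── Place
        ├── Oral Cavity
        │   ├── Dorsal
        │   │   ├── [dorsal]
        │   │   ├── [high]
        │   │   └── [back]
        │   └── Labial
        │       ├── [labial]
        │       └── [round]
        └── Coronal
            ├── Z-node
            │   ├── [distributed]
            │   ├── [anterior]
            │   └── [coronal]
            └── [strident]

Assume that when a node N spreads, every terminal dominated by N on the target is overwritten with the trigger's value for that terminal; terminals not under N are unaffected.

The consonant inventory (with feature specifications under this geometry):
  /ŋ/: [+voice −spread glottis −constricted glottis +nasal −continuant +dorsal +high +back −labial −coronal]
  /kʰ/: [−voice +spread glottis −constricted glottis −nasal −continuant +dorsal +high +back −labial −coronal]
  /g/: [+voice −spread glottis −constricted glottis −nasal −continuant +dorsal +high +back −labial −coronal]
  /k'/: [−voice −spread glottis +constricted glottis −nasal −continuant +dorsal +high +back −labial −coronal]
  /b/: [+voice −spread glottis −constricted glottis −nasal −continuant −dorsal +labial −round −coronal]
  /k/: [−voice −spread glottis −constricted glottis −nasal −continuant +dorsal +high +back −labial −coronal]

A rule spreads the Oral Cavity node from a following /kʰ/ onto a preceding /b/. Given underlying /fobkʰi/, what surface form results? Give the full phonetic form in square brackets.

[fogkʰi]

Oral Cavity immediately or transitively dominates [dorsal], [high], [back], [labial], [round].
Spreading Oral Cavity from /kʰ/ onto /b/ replaces those values with /kʰ/'s: [+dorsal], [+high], [+back], [−labial]. Features outside Oral Cavity ([voice], [spread glottis], [constricted glottis], …) stay as in /b/.
The resulting bundle matches /g/ in the inventory; substituting it for /b/ gives [fogkʰi].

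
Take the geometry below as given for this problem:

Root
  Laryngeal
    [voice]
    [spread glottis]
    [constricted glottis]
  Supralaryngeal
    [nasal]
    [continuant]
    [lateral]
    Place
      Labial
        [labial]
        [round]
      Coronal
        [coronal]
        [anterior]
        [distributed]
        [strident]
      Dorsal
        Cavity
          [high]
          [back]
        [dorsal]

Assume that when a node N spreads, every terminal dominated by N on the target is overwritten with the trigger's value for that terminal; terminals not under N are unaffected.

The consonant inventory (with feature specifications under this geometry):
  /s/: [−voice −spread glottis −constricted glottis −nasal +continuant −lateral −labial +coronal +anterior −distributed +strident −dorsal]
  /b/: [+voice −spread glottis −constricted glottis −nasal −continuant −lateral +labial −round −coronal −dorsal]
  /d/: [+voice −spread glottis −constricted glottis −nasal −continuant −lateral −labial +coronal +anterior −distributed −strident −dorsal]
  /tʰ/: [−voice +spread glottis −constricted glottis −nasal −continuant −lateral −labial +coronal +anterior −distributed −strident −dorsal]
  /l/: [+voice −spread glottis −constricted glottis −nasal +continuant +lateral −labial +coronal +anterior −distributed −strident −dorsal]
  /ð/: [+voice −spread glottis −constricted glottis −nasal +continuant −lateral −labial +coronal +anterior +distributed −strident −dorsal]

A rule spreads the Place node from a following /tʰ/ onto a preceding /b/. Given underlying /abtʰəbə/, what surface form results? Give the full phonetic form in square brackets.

[adtʰəbə]

The Place node dominates the terminals [labial], [round], [coronal], [anterior], [distributed], [strident], [high], [back], [dorsal].
After delinking /b/'s Place and linking /tʰ/'s, the affected terminals become [−labial], [+coronal], [+anterior], [−distributed], [−strident], [−dorsal]; [voice], [spread glottis], [constricted glottis], … (outside Place) are retained from /b/.
This feature bundle is that of [d], so /abtʰəbə/ surfaces as [adtʰəbə].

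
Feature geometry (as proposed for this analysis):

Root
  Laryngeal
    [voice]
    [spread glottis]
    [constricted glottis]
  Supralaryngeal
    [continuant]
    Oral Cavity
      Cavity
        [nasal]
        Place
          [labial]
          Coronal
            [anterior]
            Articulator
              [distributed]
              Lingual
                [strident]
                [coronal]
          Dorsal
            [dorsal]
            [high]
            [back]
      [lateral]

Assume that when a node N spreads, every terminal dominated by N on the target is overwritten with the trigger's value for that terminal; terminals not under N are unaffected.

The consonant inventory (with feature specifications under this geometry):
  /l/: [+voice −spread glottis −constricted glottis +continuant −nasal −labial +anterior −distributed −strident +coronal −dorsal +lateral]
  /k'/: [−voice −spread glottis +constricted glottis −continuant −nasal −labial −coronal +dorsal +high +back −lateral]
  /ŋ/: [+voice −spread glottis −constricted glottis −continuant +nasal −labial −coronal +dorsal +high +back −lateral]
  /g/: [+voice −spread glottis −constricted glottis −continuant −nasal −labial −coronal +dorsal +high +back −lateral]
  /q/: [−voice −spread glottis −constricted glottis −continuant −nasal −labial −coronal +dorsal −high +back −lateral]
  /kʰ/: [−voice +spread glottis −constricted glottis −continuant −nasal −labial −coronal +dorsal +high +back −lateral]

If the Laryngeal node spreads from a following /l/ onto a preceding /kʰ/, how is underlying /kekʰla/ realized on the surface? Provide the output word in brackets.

[kegla]

Laryngeal immediately or transitively dominates [voice], [spread glottis], [constricted glottis].
Spreading Laryngeal from /l/ onto /kʰ/ replaces those values with /l/'s: [+voice], [−spread glottis], [−constricted glottis]. Features outside Laryngeal ([continuant], [nasal], [labial], …) stay as in /kʰ/.
The resulting bundle matches /g/ in the inventory; substituting it for /kʰ/ gives [kegla].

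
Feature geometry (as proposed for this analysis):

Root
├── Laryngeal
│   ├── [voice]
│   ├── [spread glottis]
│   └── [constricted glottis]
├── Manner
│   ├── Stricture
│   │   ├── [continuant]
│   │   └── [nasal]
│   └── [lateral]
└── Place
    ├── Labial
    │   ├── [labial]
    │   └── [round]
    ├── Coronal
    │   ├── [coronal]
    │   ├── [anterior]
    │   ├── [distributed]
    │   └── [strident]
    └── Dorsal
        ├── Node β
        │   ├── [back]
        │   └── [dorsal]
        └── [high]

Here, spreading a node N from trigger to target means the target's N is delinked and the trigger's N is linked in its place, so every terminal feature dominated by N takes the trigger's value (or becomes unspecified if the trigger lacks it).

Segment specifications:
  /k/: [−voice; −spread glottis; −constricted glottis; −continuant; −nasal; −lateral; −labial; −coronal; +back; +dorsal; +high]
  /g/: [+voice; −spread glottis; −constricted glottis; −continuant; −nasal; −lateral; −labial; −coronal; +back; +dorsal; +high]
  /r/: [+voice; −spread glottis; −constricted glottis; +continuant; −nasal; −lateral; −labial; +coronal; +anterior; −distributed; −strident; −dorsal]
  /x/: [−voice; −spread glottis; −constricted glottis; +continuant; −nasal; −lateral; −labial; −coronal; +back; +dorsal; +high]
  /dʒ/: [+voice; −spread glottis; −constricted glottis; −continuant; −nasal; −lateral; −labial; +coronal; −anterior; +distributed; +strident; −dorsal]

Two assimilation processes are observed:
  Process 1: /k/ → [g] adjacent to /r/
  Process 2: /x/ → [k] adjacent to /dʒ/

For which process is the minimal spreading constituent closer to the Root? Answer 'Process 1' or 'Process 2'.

Process 1

Process 1 alters [voice]; the lowest dominating node is [voice] (depth 2 from Root).
In Process 2, [continuant] changes, so the minimal spreading node is [continuant] at depth 3.
Depth 2 < depth 3; Process 1 involves the structurally higher constituent [voice].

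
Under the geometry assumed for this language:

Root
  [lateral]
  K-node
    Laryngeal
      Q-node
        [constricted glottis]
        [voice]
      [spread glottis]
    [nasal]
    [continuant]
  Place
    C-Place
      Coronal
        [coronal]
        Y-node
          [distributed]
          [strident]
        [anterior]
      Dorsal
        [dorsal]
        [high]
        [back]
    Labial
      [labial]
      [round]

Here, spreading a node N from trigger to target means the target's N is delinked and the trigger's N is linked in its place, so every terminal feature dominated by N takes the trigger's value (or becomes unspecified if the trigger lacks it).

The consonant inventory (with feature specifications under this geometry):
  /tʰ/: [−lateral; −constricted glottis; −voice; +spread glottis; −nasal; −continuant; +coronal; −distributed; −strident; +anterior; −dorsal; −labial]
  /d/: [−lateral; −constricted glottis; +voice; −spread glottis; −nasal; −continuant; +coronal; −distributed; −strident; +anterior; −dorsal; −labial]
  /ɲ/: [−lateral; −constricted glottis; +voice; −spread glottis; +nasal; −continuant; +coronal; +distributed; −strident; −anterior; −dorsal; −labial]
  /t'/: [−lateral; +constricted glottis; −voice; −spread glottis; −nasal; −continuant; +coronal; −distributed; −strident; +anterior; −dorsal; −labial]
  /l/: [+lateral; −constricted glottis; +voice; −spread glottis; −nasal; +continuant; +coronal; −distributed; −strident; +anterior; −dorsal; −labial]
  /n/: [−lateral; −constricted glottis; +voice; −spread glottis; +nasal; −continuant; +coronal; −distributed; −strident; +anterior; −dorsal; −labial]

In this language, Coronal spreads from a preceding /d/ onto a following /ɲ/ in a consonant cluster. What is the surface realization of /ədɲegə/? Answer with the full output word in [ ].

Coronal immediately or transitively dominates [coronal], [distributed], [strident], [anterior].
Spreading Coronal from /d/ onto /ɲ/ replaces those values with /d/'s: [+coronal], [−distributed], [−strident], [+anterior]. Features outside Coronal ([lateral], [constricted glottis], [voice], …) stay as in /ɲ/.
This feature bundle is that of [n], so /ədɲegə/ surfaces as [ədnegə].

[ədnegə]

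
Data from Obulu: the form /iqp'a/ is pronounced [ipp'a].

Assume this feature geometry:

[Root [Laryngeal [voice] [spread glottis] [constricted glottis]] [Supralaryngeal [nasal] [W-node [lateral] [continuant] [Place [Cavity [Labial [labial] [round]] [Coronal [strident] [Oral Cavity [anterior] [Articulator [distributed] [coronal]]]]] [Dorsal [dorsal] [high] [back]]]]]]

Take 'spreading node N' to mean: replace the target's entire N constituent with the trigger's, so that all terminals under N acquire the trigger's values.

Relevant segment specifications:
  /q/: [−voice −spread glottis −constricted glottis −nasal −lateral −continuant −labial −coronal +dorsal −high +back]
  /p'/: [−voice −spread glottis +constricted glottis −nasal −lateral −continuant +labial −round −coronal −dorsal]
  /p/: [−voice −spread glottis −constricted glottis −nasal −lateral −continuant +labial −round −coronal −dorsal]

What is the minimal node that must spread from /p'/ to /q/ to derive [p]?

/q/ and [p] differ in [labial], [round], [dorsal], [high], [back]; every other specified feature is identical.
The smallest constituent containing every changed terminal is Place — each of its daughters lacks at least one of the affected features.
If Place spreads, every terminal under it takes /p'/'s value, producing [p] as observed.
[constricted glottis], a feature on which the two segments disagree outside Place, is unchanged — nothing dominating it spread, and Place is the minimal sufficient constituent.

Place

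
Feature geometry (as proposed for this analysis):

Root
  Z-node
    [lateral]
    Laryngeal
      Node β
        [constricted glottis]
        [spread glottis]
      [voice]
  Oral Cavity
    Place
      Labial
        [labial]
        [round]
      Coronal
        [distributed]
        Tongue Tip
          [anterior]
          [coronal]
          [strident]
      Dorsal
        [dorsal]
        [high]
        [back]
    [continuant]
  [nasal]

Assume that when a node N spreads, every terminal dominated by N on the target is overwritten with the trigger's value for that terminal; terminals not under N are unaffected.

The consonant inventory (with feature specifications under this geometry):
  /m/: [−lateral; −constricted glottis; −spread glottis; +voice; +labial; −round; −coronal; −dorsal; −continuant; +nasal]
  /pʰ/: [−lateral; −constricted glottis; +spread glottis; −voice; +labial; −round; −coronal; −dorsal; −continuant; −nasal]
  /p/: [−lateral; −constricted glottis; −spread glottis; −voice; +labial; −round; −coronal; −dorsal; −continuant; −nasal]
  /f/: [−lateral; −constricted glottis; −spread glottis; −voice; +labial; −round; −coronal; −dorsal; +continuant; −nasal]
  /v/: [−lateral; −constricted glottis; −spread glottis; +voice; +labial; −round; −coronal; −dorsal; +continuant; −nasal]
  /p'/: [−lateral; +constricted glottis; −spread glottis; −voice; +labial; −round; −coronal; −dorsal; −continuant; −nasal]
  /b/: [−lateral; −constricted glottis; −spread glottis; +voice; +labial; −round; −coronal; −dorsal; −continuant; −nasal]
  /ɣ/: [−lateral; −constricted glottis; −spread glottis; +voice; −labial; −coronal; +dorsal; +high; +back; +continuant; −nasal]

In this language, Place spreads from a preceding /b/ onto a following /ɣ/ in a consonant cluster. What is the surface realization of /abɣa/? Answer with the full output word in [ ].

The Place node dominates the terminals [labial], [round], [distributed], [anterior], [coronal], [strident], [dorsal], [high], [back].
Spreading Place from /b/ onto /ɣ/ replaces those values with /b/'s: [+labial], [−round], [−coronal], [−dorsal]. Features outside Place ([lateral], [constricted glottis], [spread glottis], …) stay as in /ɣ/.
Among the inventory, only /v/ has exactly this specification, giving the surface form [abva].

[abva]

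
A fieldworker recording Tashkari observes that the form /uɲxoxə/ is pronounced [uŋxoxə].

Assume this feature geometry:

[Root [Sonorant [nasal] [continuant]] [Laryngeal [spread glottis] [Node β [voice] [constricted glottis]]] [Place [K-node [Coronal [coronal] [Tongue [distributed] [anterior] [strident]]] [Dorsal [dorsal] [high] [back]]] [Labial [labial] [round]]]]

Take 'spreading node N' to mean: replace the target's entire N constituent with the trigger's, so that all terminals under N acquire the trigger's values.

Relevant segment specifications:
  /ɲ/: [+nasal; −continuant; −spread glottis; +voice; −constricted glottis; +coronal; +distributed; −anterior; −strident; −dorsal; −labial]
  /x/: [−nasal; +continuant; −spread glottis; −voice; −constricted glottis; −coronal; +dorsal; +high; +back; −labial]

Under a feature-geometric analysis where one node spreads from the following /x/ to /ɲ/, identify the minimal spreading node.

K-node

The alternation /ɲ/ → [ŋ] changes [coronal], [anterior], [distributed], [strident], [dorsal], [high], [back] and nothing else.
Tracing each changed feature up the tree, the paths first meet at K-node; any lower node misses at least one of them.
If K-node spreads, every terminal under it takes /x/'s value, producing [ŋ] as observed.
Features on which the two segments disagree outside K-node, such as [continuant], [nasal], are unchanged — nothing dominating them spread, and K-node is the minimal sufficient constituent.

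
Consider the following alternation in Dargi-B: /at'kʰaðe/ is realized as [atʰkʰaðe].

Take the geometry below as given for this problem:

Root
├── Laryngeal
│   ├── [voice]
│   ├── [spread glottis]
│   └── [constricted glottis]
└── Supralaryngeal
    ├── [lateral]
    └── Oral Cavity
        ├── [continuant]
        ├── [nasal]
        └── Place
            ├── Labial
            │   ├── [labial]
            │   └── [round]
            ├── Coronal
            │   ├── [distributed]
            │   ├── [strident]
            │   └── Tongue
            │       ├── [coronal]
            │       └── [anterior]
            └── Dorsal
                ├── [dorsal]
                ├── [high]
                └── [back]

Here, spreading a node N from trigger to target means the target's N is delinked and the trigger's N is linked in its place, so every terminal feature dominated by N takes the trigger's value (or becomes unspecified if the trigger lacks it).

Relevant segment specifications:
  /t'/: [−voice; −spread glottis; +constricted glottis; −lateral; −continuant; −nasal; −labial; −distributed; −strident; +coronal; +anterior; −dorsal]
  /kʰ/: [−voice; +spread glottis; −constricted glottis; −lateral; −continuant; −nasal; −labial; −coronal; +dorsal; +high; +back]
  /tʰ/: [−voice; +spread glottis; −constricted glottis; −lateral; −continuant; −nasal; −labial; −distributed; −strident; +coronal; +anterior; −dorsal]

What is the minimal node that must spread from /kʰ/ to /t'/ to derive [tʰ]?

Laryngeal

The alternation /t'/ → [tʰ] changes [spread glottis], [constricted glottis] and nothing else.
The smallest constituent containing every changed terminal is Laryngeal — each of its daughters lacks at least one of the affected features.
If Laryngeal spreads, every terminal under it takes /kʰ/'s value, producing [tʰ] as observed.
Since [coronal], [dorsal] are preserved even though /kʰ/ disagrees there, no node above Laryngeal spread.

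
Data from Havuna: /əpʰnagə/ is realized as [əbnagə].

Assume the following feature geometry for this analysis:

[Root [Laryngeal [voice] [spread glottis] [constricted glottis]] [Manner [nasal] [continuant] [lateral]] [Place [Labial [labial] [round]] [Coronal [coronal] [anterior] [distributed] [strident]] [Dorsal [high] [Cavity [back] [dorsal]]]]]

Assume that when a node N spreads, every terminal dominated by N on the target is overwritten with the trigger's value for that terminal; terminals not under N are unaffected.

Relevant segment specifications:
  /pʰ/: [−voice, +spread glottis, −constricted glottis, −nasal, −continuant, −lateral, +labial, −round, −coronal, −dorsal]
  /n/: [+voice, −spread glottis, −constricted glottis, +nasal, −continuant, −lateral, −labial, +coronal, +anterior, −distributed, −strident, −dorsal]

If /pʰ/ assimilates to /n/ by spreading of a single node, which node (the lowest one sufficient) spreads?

Laryngeal

Comparing /pʰ/ with its surface form [b], the features that change are [voice], [spread glottis].
In this geometry the lowest node dominating all of them is Laryngeal: every daughter of Laryngeal dominates only a proper subset, so no lower node suffices.
Spreading Laryngeal from /n/ overwrites each of those terminals with /n/'s values, yielding exactly [b].
[coronal], [nasal] — on which /n/ differs from /pʰ/ — are unchanged, so Root cannot have spread; the constituent is no larger than Laryngeal.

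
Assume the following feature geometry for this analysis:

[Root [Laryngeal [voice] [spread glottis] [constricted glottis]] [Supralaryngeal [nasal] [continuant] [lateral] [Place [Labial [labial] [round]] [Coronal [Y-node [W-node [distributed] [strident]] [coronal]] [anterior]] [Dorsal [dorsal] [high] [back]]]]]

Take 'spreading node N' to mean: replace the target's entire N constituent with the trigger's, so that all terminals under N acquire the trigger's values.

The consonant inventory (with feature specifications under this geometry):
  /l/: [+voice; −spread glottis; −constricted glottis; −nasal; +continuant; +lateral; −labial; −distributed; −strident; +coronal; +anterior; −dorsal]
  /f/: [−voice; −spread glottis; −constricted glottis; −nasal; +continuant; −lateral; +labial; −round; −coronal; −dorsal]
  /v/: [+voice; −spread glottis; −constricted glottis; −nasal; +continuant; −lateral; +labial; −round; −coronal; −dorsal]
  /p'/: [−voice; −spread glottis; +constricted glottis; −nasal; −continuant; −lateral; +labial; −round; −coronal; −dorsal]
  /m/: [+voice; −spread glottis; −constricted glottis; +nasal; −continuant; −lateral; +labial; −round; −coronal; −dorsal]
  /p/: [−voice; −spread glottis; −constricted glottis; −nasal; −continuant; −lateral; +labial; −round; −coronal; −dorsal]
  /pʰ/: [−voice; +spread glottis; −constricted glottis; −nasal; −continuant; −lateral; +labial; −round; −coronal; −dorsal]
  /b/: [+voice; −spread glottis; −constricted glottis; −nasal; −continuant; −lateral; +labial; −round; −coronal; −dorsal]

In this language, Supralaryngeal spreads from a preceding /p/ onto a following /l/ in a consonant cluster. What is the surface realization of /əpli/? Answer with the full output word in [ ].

The Supralaryngeal node dominates the terminals [nasal], [continuant], [lateral], [labial], [round], [distributed], [strident], [coronal], [anterior], [dorsal], [high], [back].
Spreading Supralaryngeal from /p/ onto /l/ replaces those values with /p/'s: [−nasal], [−continuant], [−lateral], [+labial], [−round], [−coronal], [−dorsal]. Features outside Supralaryngeal ([voice], [spread glottis], [constricted glottis]) stay as in /l/.
This feature bundle is that of [b], so /əpli/ surfaces as [əpbi].

[əpbi]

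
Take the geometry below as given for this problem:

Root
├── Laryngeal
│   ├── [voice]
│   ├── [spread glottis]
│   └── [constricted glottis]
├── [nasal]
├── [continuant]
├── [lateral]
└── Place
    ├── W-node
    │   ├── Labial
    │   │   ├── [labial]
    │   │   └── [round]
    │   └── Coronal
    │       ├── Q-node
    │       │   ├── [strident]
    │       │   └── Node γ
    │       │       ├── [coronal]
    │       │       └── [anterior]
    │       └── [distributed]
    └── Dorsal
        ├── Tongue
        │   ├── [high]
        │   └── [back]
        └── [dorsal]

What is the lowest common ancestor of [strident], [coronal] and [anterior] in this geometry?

Q-node

[strident]: Root / Place / W-node / Coronal / Q-node / [strident].
[coronal]: Root / Place / W-node / Coronal / Q-node / Node γ / [coronal].
[anterior]: Root / Place / W-node / Coronal / Q-node / Node γ / [anterior].
Q-node is the lowest common ancestor — every listed feature sits under it, and no single subconstituent of Q-node covers them all.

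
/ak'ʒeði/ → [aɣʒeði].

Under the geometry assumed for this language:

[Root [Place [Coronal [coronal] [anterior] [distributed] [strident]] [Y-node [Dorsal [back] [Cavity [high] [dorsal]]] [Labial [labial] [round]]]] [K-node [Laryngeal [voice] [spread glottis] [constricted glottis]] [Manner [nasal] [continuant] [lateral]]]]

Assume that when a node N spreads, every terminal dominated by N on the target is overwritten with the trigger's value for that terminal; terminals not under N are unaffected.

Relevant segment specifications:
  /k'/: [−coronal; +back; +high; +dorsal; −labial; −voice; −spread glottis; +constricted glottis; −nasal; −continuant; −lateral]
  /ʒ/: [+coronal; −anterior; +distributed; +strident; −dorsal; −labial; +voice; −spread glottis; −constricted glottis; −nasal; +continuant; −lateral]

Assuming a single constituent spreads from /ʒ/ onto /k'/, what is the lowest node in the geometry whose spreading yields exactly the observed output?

K-node

Feature comparison: [voice], [constricted glottis], [continuant] differ between /k'/ and [ɣ]; the remaining terminals match.
In this geometry the lowest node dominating all of them is K-node: every daughter of K-node dominates only a proper subset, so no lower node suffices.
Spreading K-node from /ʒ/ overwrites each of those terminals with /ʒ/'s values, yielding exactly [ɣ].
[coronal], [dorsal] — on which /ʒ/ differs from /k'/ — are unchanged, so Root cannot have spread; the constituent is no larger than K-node.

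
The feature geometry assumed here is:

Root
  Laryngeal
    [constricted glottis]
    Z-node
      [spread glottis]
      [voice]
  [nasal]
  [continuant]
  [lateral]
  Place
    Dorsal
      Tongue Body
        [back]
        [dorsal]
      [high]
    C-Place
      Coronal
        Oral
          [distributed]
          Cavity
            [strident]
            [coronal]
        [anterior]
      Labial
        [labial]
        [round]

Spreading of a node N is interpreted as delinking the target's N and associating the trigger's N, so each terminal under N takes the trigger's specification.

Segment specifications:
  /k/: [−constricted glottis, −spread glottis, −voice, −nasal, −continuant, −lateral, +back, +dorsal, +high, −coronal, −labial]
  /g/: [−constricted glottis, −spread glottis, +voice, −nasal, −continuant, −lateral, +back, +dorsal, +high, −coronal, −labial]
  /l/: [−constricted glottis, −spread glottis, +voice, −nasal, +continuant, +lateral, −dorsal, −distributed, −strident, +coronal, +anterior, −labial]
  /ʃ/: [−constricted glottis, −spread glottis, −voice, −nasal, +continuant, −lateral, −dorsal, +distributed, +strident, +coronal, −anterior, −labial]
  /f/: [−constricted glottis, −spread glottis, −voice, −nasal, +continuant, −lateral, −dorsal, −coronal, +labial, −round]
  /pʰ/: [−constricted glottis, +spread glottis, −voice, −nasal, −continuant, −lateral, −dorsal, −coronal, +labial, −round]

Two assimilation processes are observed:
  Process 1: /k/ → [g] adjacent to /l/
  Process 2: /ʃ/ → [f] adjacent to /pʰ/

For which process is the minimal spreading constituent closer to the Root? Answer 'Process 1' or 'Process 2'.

Process 2

Process 1 alters [voice]; the lowest dominating node is [voice] (depth 3 from Root).
Process 2: the features that change are [labial], [round], [coronal], [anterior], [distributed], [strident]; the minimal node is C-Place (depth 2).
C-Place (depth 2) sits above [voice] (depth 3), making Process 2 the one with the higher spreading node.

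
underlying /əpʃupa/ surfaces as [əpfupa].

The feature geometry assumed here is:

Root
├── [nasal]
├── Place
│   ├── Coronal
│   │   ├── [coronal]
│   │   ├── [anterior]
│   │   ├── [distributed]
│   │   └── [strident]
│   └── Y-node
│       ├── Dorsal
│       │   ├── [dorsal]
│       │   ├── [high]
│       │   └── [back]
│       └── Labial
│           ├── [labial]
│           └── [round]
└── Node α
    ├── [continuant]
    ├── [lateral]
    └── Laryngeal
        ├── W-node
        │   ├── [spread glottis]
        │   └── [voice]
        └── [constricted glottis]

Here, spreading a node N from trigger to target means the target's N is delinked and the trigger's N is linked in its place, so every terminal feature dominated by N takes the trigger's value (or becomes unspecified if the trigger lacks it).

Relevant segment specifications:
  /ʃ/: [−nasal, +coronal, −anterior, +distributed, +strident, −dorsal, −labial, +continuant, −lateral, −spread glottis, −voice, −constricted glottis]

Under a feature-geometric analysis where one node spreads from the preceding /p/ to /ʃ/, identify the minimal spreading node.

Place

Feature comparison: [labial], [round], [coronal], [anterior], [distributed], [strident] differ between /ʃ/ and [f]; the remaining terminals match.
These terminals are all dominated by Place, and no proper subconstituent of Place covers them all; Place is their lowest common ancestor.
Spreading Place from /p/ overwrites each of those terminals with /p/'s values, yielding exactly [f].
[continuant] — on which /p/ differs from /ʃ/ — is unchanged, so Root cannot have spread; the constituent is no larger than Place.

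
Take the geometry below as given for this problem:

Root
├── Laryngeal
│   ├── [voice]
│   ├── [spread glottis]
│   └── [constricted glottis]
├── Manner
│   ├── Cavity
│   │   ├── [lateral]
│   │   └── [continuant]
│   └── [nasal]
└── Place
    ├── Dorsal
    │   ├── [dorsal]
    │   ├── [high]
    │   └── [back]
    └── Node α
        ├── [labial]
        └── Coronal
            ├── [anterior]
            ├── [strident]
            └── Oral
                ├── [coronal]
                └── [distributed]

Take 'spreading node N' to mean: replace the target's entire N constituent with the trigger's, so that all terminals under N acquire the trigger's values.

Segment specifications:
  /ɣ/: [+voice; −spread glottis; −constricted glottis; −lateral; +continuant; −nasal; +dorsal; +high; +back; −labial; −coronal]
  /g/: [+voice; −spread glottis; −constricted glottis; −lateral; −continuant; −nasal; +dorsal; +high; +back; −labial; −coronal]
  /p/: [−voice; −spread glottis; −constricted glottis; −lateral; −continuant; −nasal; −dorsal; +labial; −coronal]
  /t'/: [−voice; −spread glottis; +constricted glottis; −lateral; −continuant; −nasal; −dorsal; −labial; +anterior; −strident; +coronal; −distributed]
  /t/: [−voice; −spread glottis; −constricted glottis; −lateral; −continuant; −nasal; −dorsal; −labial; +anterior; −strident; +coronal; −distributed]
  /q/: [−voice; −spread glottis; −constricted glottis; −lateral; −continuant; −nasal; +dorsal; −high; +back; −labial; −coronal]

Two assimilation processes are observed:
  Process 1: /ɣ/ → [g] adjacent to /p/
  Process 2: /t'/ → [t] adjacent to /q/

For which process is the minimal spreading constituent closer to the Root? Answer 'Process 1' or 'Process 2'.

Process 2

In Process 1, [continuant] changes, so the minimal spreading node is [continuant] at depth 3.
Process 2 alters [constricted glottis]; the lowest dominating node is [constricted glottis] (depth 2 from Root).
[constricted glottis] (depth 2) sits above [continuant] (depth 3), making Process 2 the one with the higher spreading node.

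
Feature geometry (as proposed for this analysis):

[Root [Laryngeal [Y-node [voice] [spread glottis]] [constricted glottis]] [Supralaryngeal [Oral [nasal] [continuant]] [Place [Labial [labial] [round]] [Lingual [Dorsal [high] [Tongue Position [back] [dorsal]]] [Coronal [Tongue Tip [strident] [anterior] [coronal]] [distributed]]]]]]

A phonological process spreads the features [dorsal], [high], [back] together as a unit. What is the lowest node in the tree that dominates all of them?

[dorsal]: Root ▹ Supralaryngeal ▹ Place ▹ Lingual ▹ Dorsal ▹ Tongue Position ▹ [dorsal].
[high]: Root ▹ Supralaryngeal ▹ Place ▹ Lingual ▹ Dorsal ▹ [high].
[back]: Root ▹ Supralaryngeal ▹ Place ▹ Lingual ▹ Dorsal ▹ Tongue Position ▹ [back].
Dorsal is the lowest common ancestor — every listed feature sits under it, and no single subconstituent of Dorsal covers them all.

Dorsal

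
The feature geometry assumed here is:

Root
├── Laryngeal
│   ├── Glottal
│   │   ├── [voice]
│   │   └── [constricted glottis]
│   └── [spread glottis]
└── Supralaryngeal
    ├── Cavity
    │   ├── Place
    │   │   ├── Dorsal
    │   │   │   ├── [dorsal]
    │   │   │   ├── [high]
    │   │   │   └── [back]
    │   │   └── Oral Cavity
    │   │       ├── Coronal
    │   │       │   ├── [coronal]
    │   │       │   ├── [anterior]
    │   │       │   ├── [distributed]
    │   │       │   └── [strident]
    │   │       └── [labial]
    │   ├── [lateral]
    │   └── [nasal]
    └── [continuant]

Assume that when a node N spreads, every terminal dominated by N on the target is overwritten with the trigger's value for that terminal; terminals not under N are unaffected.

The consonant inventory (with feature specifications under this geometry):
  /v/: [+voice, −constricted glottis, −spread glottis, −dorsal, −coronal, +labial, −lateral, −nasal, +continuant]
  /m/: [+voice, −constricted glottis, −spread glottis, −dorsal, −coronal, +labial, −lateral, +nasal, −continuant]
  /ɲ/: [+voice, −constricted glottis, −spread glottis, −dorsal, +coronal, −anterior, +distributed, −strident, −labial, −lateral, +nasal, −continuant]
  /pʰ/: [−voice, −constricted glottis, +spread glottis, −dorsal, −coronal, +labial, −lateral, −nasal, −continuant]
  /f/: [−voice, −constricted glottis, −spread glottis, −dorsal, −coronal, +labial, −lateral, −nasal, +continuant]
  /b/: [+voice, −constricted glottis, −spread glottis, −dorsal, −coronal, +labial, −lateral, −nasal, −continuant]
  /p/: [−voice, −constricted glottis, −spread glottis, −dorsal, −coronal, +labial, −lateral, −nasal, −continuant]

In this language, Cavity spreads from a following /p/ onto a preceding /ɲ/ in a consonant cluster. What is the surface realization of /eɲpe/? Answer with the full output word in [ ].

[ebpe]

Terminals under Cavity in this geometry: [dorsal], [high], [back], [coronal], [anterior], [distributed], [strident], [labial], [lateral], [nasal].
After delinking /ɲ/'s Cavity and linking /p/'s, the affected terminals become [−dorsal], [−coronal], [+labial], [−lateral], [−nasal]; [voice], [constricted glottis], [spread glottis], … (outside Cavity) are retained from /ɲ/.
Among the inventory, only /b/ has exactly this specification, giving the surface form [ebpe].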